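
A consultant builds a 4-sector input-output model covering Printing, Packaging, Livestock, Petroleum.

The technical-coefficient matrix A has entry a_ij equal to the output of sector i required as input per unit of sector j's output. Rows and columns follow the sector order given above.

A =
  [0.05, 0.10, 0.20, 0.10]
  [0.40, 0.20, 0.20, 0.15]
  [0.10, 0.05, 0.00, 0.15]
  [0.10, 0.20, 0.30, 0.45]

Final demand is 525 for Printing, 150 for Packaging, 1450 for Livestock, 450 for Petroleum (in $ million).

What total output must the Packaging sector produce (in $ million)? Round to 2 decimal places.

x_2 = 2068.78

I − A =
  [   0.95    -0.10    -0.20    -0.10]
  [  -0.40     0.80    -0.20    -0.15]
  [  -0.10    -0.05     1.00    -0.15]
  [  -0.10    -0.20    -0.30     0.55]
Compute the cofactors C_ij = (−1)^(i+j)·(3×3 minor ij) of I−A; the adjugate is their transpose:
adj(I−A) = Cᵀ =
  [ 0.360250   0.083500   0.125500   0.122500]
  [ 0.235500   0.452750   0.204250   0.222000]
  [ 0.076750   0.063125   0.350000   0.126625]
  [ 0.193000   0.214250   0.288000   0.688500]
det(I−A) = Σ_j (I−A)_1j·C_1j = (0.95)(0.360250) + (-0.10)(0.235500) + (-0.20)(0.076750) + (-0.10)(0.193000) = 0.2840375
(I − A)⁻¹ = adj(I−A) / det(I−A) ≈
  [   1.2683     0.2940     0.4418     0.4313]
  [   0.8291     1.5940     0.7191     0.7816]
  [   0.2702     0.2222     1.2322     0.4458]
  [   0.6795     0.7543     1.0140     2.4240]
x = (I − A)⁻¹ d = adj(I−A)·d / det(I−A), with det(I−A) = 0.2840375:
  x_1 = (0.360250·525 + 0.083500·150 + 0.125500·1450 + 0.122500·450) / 0.2840375 = 438.75625 / 0.2840375 ≈ 1544.71
  x_2 = (0.235500·525 + 0.452750·150 + 0.204250·1450 + 0.222000·450) / 0.2840375 = 587.6125 / 0.2840375 ≈ 2068.78
  x_3 = (0.076750·525 + 0.063125·150 + 0.350000·1450 + 0.126625·450) / 0.2840375 = 614.24375 / 0.2840375 ≈ 2162.54
  x_4 = (0.193000·525 + 0.214250·150 + 0.288000·1450 + 0.688500·450) / 0.2840375 = 860.8875 / 0.2840375 ≈ 3030.89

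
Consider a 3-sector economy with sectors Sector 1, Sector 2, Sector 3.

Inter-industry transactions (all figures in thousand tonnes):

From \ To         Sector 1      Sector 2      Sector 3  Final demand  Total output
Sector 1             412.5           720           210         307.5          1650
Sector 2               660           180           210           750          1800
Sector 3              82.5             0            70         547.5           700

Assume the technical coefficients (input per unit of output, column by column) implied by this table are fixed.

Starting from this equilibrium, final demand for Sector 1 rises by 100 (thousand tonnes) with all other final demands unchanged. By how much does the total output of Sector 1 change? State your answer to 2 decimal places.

Technical coefficients a_ij = z_ij / X_j:
  a_11 = 412.5/1650 = 0.25, a_21 = 660/1650 = 0.40, a_31 = 82.5/1650 = 0.05
  a_12 = 720/1800 = 0.40, a_22 = 180/1800 = 0.10, a_32 = 0/1800 = 0.00
  a_13 = 210/700 = 0.30, a_23 = 210/700 = 0.30, a_33 = 70/700 = 0.10
I − A =
  [   0.75    -0.40    -0.30]
  [  -0.40     0.90    -0.30]
  [  -0.05     0.00     0.90]
Cofactors of I−A, C_ij = (−1)^(i+j)·(minor ij) (rows/columns in the sector order above):
  C_11 = (0.90)(0.90) − (-0.30)(0.00) = 0.8100
  C_12 = −[(-0.40)(0.90) − (-0.30)(-0.05)] = 0.3750
  C_13 = (-0.40)(0.00) − (0.90)(-0.05) = 0.0450
  C_21 = −[(-0.40)(0.90) − (-0.30)(0.00)] = 0.3600
  C_22 = (0.75)(0.90) − (-0.30)(-0.05) = 0.6600
  C_23 = −[(0.75)(0.00) − (-0.40)(-0.05)] = 0.0200
  C_31 = (-0.40)(-0.30) − (-0.30)(0.90) = 0.3900
  C_32 = −[(0.75)(-0.30) − (-0.30)(-0.40)] = 0.3450
  C_33 = (0.75)(0.90) − (-0.40)(-0.40) = 0.5150
det(I−A) = Σ_j (I−A)_1j·C_1j = (0.75)(0.8100) + (-0.40)(0.3750) + (-0.30)(0.0450) = 0.4440
adj(I−A) = Cᵀ =
  [ 0.8100   0.3600   0.3900]
  [ 0.3750   0.6600   0.3450]
  [ 0.0450   0.0200   0.5150]
(I − A)⁻¹ = adj(I−A) / det(I−A) ≈
  [   1.8243     0.8108     0.8784]
  [   0.8446     1.4865     0.7770]
  [   0.1014     0.0450     1.1599]
Δx = (I − A)⁻¹ Δd with Δd having +100 in the Sector 1 component and 0 elsewhere.
So Δx_1 = L_11 · (+100), where L_11 = adj(I−A)_11 / det(I−A) = 0.8100 / 0.4440.
Δx_1 = 0.8100 × (+100) / 0.4440 = 81.00 / 0.4440 ≈ 182.43.

Δx_1 = 182.43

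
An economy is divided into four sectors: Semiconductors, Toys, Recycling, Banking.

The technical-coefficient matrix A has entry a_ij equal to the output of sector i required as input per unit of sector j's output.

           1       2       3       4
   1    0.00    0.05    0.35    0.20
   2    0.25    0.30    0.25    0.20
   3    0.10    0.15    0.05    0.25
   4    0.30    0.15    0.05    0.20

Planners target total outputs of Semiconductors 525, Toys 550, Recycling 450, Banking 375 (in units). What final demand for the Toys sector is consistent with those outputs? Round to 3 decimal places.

d_2 = 66.250

I − A =
  [   1.00    -0.05    -0.35    -0.20]
  [  -0.25     0.70    -0.25    -0.20]
  [  -0.10    -0.15     0.95    -0.25]
  [  -0.30    -0.15    -0.05     0.80]
d = (I − A) x:
  d_1 = (+1.00)·525 + (-0.05)·550 + (-0.35)·450 + (-0.20)·375 = 265.000
  d_2 = (-0.25)·525 + (+0.70)·550 + (-0.25)·450 + (-0.20)·375 = 66.250
  d_3 = (-0.10)·525 + (-0.15)·550 + (+0.95)·450 + (-0.25)·375 = 198.750
  d_4 = (-0.30)·525 + (-0.15)·550 + (-0.05)·450 + (+0.80)·375 = 37.500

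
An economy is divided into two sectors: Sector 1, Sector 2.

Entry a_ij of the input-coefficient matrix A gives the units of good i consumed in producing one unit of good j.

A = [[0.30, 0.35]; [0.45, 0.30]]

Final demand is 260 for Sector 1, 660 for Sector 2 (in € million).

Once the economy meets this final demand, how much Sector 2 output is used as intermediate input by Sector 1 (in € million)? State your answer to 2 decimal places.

I − A =
  [   0.70    -0.35]
  [  -0.45     0.70]
det(I−A) = (0.70)(0.70) − (-0.35)(-0.45) = 0.3325
adj(I−A) = [[0.70, 0.35], [0.45, 0.70]]
(I − A)⁻¹ = adj(I−A) / det(I−A) ≈
  [   2.1053     1.0526]
  [   1.3534     2.1053]
First solve x = (I − A)⁻¹ d = adj(I−A)·d / det(I−A); in particular x_1 = (0.70·260 + 0.35·660) / 0.3325 = 413.00 / 0.3325 ≈ 1242.1053.
Intermediate flow from 2 to 1: z_21 = a_21 · x_1 = 0.45 × 413.00 / 0.3325 = 185.85 / 0.3325 ≈ 558.95.

z_21 = 558.95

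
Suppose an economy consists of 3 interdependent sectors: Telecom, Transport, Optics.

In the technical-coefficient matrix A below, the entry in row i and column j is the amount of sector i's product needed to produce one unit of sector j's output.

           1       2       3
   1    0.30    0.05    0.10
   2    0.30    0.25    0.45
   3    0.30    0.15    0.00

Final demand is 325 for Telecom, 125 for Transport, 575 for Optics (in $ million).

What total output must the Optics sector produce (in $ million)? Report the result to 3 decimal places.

I − A =
  [   0.70    -0.05    -0.10]
  [  -0.30     0.75    -0.45]
  [  -0.30    -0.15     1.00]
Cofactors of I−A, C_ij = (−1)^(i+j)·(minor ij) (rows/columns in the sector order above):
  C_11 = (0.75)(1.00) − (-0.45)(-0.15) = 0.6825
  C_12 = −[(-0.30)(1.00) − (-0.45)(-0.30)] = 0.4350
  C_13 = (-0.30)(-0.15) − (0.75)(-0.30) = 0.2700
  C_21 = −[(-0.05)(1.00) − (-0.10)(-0.15)] = 0.0650
  C_22 = (0.70)(1.00) − (-0.10)(-0.30) = 0.6700
  C_23 = −[(0.70)(-0.15) − (-0.05)(-0.30)] = 0.1200
  C_31 = (-0.05)(-0.45) − (-0.10)(0.75) = 0.0975
  C_32 = −[(0.70)(-0.45) − (-0.10)(-0.30)] = 0.3450
  C_33 = (0.70)(0.75) − (-0.05)(-0.30) = 0.5100
det(I−A) = Σ_j (I−A)_1j·C_1j = (0.70)(0.6825) + (-0.05)(0.4350) + (-0.10)(0.2700) = 0.4290
adj(I−A) = Cᵀ =
  [ 0.6825   0.0650   0.0975]
  [ 0.4350   0.6700   0.3450]
  [ 0.2700   0.1200   0.5100]
(I − A)⁻¹ = adj(I−A) / det(I−A) ≈
  [   1.5909     0.1515     0.2273]
  [   1.0140     1.5618     0.8042]
  [   0.6294     0.2797     1.1888]
x = (I − A)⁻¹ d = adj(I−A)·d / det(I−A), with det(I−A) = 0.4290:
  x_1 = (0.6825·325 + 0.0650·125 + 0.0975·575) / 0.4290 = 286.00 / 0.4290 ≈ 666.667
  x_2 = (0.4350·325 + 0.6700·125 + 0.3450·575) / 0.4290 = 423.50 / 0.4290 ≈ 987.179
  x_3 = (0.2700·325 + 0.1200·125 + 0.5100·575) / 0.4290 = 396.00 / 0.4290 ≈ 923.077

x_3 = 923.077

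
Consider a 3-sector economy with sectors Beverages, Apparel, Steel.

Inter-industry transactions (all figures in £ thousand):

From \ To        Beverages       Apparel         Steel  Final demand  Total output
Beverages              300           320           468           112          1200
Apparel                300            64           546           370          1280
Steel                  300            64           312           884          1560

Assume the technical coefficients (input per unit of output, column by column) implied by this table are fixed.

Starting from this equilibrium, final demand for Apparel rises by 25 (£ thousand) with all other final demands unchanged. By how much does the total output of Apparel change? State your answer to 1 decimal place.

Technical coefficients a_ij = z_ij / X_j:
  a_BB = 300/1200 = 0.25, a_AB = 300/1200 = 0.25, a_SB = 300/1200 = 0.25
  a_BA = 320/1280 = 0.25, a_AA = 64/1280 = 0.05, a_SA = 64/1280 = 0.05
  a_BS = 468/1560 = 0.30, a_AS = 546/1560 = 0.35, a_SS = 312/1560 = 0.20
I − A =
  [   0.75    -0.25    -0.30]
  [  -0.25     0.95    -0.35]
  [  -0.25    -0.05     0.80]
Cofactors of I−A, C_ij = (−1)^(i+j)·(minor ij) (rows/columns in the sector order above):
  C_11 = (0.95)(0.80) − (-0.35)(-0.05) = 0.7425
  C_12 = −[(-0.25)(0.80) − (-0.35)(-0.25)] = 0.2875
  C_13 = (-0.25)(-0.05) − (0.95)(-0.25) = 0.2500
  C_21 = −[(-0.25)(0.80) − (-0.30)(-0.05)] = 0.2150
  C_22 = (0.75)(0.80) − (-0.30)(-0.25) = 0.5250
  C_23 = −[(0.75)(-0.05) − (-0.25)(-0.25)] = 0.1000
  C_31 = (-0.25)(-0.35) − (-0.30)(0.95) = 0.3725
  C_32 = −[(0.75)(-0.35) − (-0.30)(-0.25)] = 0.3375
  C_33 = (0.75)(0.95) − (-0.25)(-0.25) = 0.6500
det(I−A) = Σ_j (I−A)_1j·C_1j = (0.75)(0.7425) + (-0.25)(0.2875) + (-0.30)(0.2500) = 0.4100
adj(I−A) = Cᵀ =
  [ 0.7425   0.2150   0.3725]
  [ 0.2875   0.5250   0.3375]
  [ 0.2500   0.1000   0.6500]
(I − A)⁻¹ = adj(I−A) / det(I−A) ≈
  [   1.8110     0.5244     0.9085]
  [   0.7012     1.2805     0.8232]
  [   0.6098     0.2439     1.5854]
Δx = (I − A)⁻¹ Δd with Δd having +25 in the Apparel component and 0 elsewhere.
So Δx_A = L_AA · (+25), where L_AA = adj(I−A)_AA / det(I−A) = 0.5250 / 0.4100.
Δx_A = 0.5250 × (+25) / 0.4100 = 13.125 / 0.4100 ≈ 32.0.

Δx_A = 32.0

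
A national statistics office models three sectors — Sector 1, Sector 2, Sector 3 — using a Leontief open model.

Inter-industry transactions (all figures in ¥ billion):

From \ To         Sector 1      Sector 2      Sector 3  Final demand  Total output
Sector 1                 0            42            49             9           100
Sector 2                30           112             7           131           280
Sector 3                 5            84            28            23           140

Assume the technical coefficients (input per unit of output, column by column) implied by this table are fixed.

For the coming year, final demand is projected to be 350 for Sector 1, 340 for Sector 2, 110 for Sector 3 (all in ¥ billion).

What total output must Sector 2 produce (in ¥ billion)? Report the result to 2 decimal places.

Technical coefficients a_ij = z_ij / X_j:
  a_11 = 0/100 = 0.00, a_21 = 30/100 = 0.30, a_31 = 5/100 = 0.05
  a_12 = 42/280 = 0.15, a_22 = 112/280 = 0.40, a_32 = 84/280 = 0.30
  a_13 = 49/140 = 0.35, a_23 = 7/140 = 0.05, a_33 = 28/140 = 0.20
I − A =
  [   1.00    -0.15    -0.35]
  [  -0.30     0.60    -0.05]
  [  -0.05    -0.30     0.80]
Cofactors of I−A, C_ij = (−1)^(i+j)·(minor ij) (rows/columns in the sector order above):
  C_11 = (0.60)(0.80) − (-0.05)(-0.30) = 0.4650
  C_12 = −[(-0.30)(0.80) − (-0.05)(-0.05)] = 0.2425
  C_13 = (-0.30)(-0.30) − (0.60)(-0.05) = 0.1200
  C_21 = −[(-0.15)(0.80) − (-0.35)(-0.30)] = 0.2250
  C_22 = (1.00)(0.80) − (-0.35)(-0.05) = 0.7825
  C_23 = −[(1.00)(-0.30) − (-0.15)(-0.05)] = 0.3075
  C_31 = (-0.15)(-0.05) − (-0.35)(0.60) = 0.2175
  C_32 = −[(1.00)(-0.05) − (-0.35)(-0.30)] = 0.1550
  C_33 = (1.00)(0.60) − (-0.15)(-0.30) = 0.5550
det(I−A) = Σ_j (I−A)_1j·C_1j = (1.00)(0.4650) + (-0.15)(0.2425) + (-0.35)(0.1200) = 0.386625
adj(I−A) = Cᵀ =
  [ 0.4650   0.2250   0.2175]
  [ 0.2425   0.7825   0.1550]
  [ 0.1200   0.3075   0.5550]
(I − A)⁻¹ = adj(I−A) / det(I−A) ≈
  [   1.2027     0.5820     0.5626]
  [   0.6272     2.0239     0.4009]
  [   0.3104     0.7953     1.4355]
x = (I − A)⁻¹ d = adj(I−A)·d / det(I−A), with det(I−A) = 0.386625:
  x_1 = (0.4650·350 + 0.2250·340 + 0.2175·110) / 0.386625 = 263.175 / 0.386625 ≈ 680.70
  x_2 = (0.2425·350 + 0.7825·340 + 0.1550·110) / 0.386625 = 367.975 / 0.386625 ≈ 951.76
  x_3 = (0.1200·350 + 0.3075·340 + 0.5550·110) / 0.386625 = 207.60 / 0.386625 ≈ 536.95

x_2 = 951.76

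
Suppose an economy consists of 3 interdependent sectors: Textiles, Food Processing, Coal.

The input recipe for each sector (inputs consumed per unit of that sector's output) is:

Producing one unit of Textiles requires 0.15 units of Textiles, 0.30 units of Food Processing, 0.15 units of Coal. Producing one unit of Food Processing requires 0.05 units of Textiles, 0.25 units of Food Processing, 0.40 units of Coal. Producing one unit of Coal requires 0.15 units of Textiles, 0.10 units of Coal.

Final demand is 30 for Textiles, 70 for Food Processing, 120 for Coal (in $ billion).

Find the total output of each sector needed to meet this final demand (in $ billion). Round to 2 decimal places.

I − A =
  [   0.85    -0.05    -0.15]
  [  -0.30     0.75     0.00]
  [  -0.15    -0.40     0.90]
Cofactors of I−A, C_ij = (−1)^(i+j)·(minor ij) (rows/columns in the sector order above):
  C_11 = (0.75)(0.90) − (0.00)(-0.40) = 0.6750
  C_12 = −[(-0.30)(0.90) − (0.00)(-0.15)] = 0.2700
  C_13 = (-0.30)(-0.40) − (0.75)(-0.15) = 0.2325
  C_21 = −[(-0.05)(0.90) − (-0.15)(-0.40)] = 0.1050
  C_22 = (0.85)(0.90) − (-0.15)(-0.15) = 0.7425
  C_23 = −[(0.85)(-0.40) − (-0.05)(-0.15)] = 0.3475
  C_31 = (-0.05)(0.00) − (-0.15)(0.75) = 0.1125
  C_32 = −[(0.85)(0.00) − (-0.15)(-0.30)] = 0.0450
  C_33 = (0.85)(0.75) − (-0.05)(-0.30) = 0.6225
det(I−A) = Σ_j (I−A)_1j·C_1j = (0.85)(0.6750) + (-0.05)(0.2700) + (-0.15)(0.2325) = 0.525375
adj(I−A) = Cᵀ =
  [ 0.6750   0.1050   0.1125]
  [ 0.2700   0.7425   0.0450]
  [ 0.2325   0.3475   0.6225]
(I − A)⁻¹ = adj(I−A) / det(I−A) ≈
  [   1.2848     0.1999     0.2141]
  [   0.5139     1.4133     0.0857]
  [   0.4425     0.6614     1.1849]
x = (I − A)⁻¹ d = adj(I−A)·d / det(I−A), with det(I−A) = 0.525375:
  x_1 = (0.6750·30 + 0.1050·70 + 0.1125·120) / 0.525375 = 41.10 / 0.525375 ≈ 78.23
  x_2 = (0.2700·30 + 0.7425·70 + 0.0450·120) / 0.525375 = 65.475 / 0.525375 ≈ 124.63
  x_3 = (0.2325·30 + 0.3475·70 + 0.6225·120) / 0.525375 = 106.00 / 0.525375 ≈ 201.76

x_1 = 78.23, x_2 = 124.63, x_3 = 201.76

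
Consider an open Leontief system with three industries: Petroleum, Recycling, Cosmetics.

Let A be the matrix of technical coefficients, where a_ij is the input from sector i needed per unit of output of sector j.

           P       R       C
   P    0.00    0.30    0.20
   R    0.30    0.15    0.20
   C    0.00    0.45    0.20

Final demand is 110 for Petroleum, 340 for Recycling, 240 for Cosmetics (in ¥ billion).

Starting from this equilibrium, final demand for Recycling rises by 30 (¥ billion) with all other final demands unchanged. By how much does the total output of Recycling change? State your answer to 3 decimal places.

I − A =
  [   1.00    -0.30    -0.20]
  [  -0.30     0.85    -0.20]
  [   0.00    -0.45     0.80]
Cofactors of I−A, C_ij = (−1)^(i+j)·(minor ij) (rows/columns in the sector order above):
  C_11 = (0.85)(0.80) − (-0.20)(-0.45) = 0.5900
  C_12 = −[(-0.30)(0.80) − (-0.20)(0.00)] = 0.2400
  C_13 = (-0.30)(-0.45) − (0.85)(0.00) = 0.1350
  C_21 = −[(-0.30)(0.80) − (-0.20)(-0.45)] = 0.3300
  C_22 = (1.00)(0.80) − (-0.20)(0.00) = 0.8000
  C_23 = −[(1.00)(-0.45) − (-0.30)(0.00)] = 0.4500
  C_31 = (-0.30)(-0.20) − (-0.20)(0.85) = 0.2300
  C_32 = −[(1.00)(-0.20) − (-0.20)(-0.30)] = 0.2600
  C_33 = (1.00)(0.85) − (-0.30)(-0.30) = 0.7600
det(I−A) = Σ_j (I−A)_1j·C_1j = (1.00)(0.5900) + (-0.30)(0.2400) + (-0.20)(0.1350) = 0.4910
adj(I−A) = Cᵀ =
  [ 0.5900   0.3300   0.2300]
  [ 0.2400   0.8000   0.2600]
  [ 0.1350   0.4500   0.7600]
(I − A)⁻¹ = adj(I−A) / det(I−A) ≈
  [   1.2016     0.6721     0.4684]
  [   0.4888     1.6293     0.5295]
  [   0.2749     0.9165     1.5479]
Δx = (I − A)⁻¹ Δd with Δd having +30 in the Recycling component and 0 elsewhere.
So Δx_R = L_RR · (+30), where L_RR = adj(I−A)_RR / det(I−A) = 0.8000 / 0.4910.
Δx_R = 0.8000 × (+30) / 0.4910 = 24.00 / 0.4910 ≈ 48.880.

Δx_R = 48.880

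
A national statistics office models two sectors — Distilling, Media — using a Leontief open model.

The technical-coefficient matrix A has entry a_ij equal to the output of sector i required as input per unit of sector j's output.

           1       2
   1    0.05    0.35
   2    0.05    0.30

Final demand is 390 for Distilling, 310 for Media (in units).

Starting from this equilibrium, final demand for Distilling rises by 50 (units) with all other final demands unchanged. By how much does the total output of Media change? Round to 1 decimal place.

I − A =
  [   0.95    -0.35]
  [  -0.05     0.70]
det(I−A) = (0.95)(0.70) − (-0.35)(-0.05) = 0.6475
adj(I−A) = [[0.70, 0.35], [0.05, 0.95]]
(I − A)⁻¹ = adj(I−A) / det(I−A) ≈
  [   1.0811     0.5405]
  [   0.0772     1.4672]
Δx = (I − A)⁻¹ Δd with Δd having +50 in the Distilling component and 0 elsewhere.
So Δx_2 = L_21 · (+50), where L_21 = adj(I−A)_21 / det(I−A) = 0.05 / 0.6475.
Δx_2 = 0.05 × (+50) / 0.6475 = 2.50 / 0.6475 ≈ 3.9.

Δx_2 = 3.9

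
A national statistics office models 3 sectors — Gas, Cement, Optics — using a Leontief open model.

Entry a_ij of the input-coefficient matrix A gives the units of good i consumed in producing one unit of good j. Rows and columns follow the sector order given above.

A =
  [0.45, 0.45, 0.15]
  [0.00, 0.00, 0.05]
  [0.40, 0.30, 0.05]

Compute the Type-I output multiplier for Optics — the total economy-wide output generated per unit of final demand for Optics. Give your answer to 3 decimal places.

I − A =
  [   0.55    -0.45    -0.15]
  [   0.00     1.00    -0.05]
  [  -0.40    -0.30     0.95]
Cofactors of I−A, C_ij = (−1)^(i+j)·(minor ij) (rows/columns in the sector order above):
  C_11 = (1.00)(0.95) − (-0.05)(-0.30) = 0.9350
  C_12 = −[(0.00)(0.95) − (-0.05)(-0.40)] = 0.0200
  C_13 = (0.00)(-0.30) − (1.00)(-0.40) = 0.4000
  C_21 = −[(-0.45)(0.95) − (-0.15)(-0.30)] = 0.4725
  C_22 = (0.55)(0.95) − (-0.15)(-0.40) = 0.4625
  C_23 = −[(0.55)(-0.30) − (-0.45)(-0.40)] = 0.3450
  C_31 = (-0.45)(-0.05) − (-0.15)(1.00) = 0.1725
  C_32 = −[(0.55)(-0.05) − (-0.15)(0.00)] = 0.0275
  C_33 = (0.55)(1.00) − (-0.45)(0.00) = 0.5500
det(I−A) = Σ_j (I−A)_1j·C_1j = (0.55)(0.9350) + (-0.45)(0.0200) + (-0.15)(0.4000) = 0.44525
adj(I−A) = Cᵀ =
  [ 0.9350   0.4725   0.1725]
  [ 0.0200   0.4625   0.0275]
  [ 0.4000   0.3450   0.5500]
(I − A)⁻¹ = adj(I−A) / det(I−A) ≈
  [   2.0999     1.0612     0.3874]
  [   0.0449     1.0387     0.0618]
  [   0.8984     0.7748     1.2353]
The output multiplier for sector j is the column-j sum of the Leontief inverse (I − A)⁻¹ = adj(I−A) / det(I−A).
Column 3 of adj(I−A): (0.1725, 0.0275, 0.5500); det(I−A) = 0.44525.
m_3 = (0.1725 + 0.0275 + 0.5500) / 0.44525 = 0.75 / 0.44525 ≈ 1.684.

m_3 = 1.684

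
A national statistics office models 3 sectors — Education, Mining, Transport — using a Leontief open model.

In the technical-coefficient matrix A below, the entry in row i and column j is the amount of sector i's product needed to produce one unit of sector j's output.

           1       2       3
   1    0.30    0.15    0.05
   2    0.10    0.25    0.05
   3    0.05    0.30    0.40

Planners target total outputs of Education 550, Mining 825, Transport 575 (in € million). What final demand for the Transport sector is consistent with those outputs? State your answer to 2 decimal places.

I − A =
  [   0.70    -0.15    -0.05]
  [  -0.10     0.75    -0.05]
  [  -0.05    -0.30     0.60]
d = (I − A) x:
  d_1 = (+0.70)·550 + (-0.15)·825 + (-0.05)·575 = 232.50
  d_2 = (-0.10)·550 + (+0.75)·825 + (-0.05)·575 = 535.00
  d_3 = (-0.05)·550 + (-0.30)·825 + (+0.60)·575 = 70.00

d_3 = 70.00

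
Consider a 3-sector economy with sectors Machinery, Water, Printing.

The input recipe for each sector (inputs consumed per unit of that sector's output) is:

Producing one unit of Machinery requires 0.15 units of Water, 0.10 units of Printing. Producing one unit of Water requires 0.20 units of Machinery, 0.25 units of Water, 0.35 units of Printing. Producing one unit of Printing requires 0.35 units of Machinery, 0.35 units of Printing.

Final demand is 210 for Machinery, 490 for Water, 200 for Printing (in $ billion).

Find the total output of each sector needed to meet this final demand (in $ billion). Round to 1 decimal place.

x_1 = 658.0, x_2 = 784.9, x_3 = 831.6

I − A =
  [   1.00    -0.20    -0.35]
  [  -0.15     0.75     0.00]
  [  -0.10    -0.35     0.65]
Cofactors of I−A, C_ij = (−1)^(i+j)·(minor ij) (rows/columns in the sector order above):
  C_11 = (0.75)(0.65) − (0.00)(-0.35) = 0.4875
  C_12 = −[(-0.15)(0.65) − (0.00)(-0.10)] = 0.0975
  C_13 = (-0.15)(-0.35) − (0.75)(-0.10) = 0.1275
  C_21 = −[(-0.20)(0.65) − (-0.35)(-0.35)] = 0.2525
  C_22 = (1.00)(0.65) − (-0.35)(-0.10) = 0.6150
  C_23 = −[(1.00)(-0.35) − (-0.20)(-0.10)] = 0.3700
  C_31 = (-0.20)(0.00) − (-0.35)(0.75) = 0.2625
  C_32 = −[(1.00)(0.00) − (-0.35)(-0.15)] = 0.0525
  C_33 = (1.00)(0.75) − (-0.20)(-0.15) = 0.7200
det(I−A) = Σ_j (I−A)_1j·C_1j = (1.00)(0.4875) + (-0.20)(0.0975) + (-0.35)(0.1275) = 0.423375
adj(I−A) = Cᵀ =
  [ 0.4875   0.2525   0.2625]
  [ 0.0975   0.6150   0.0525]
  [ 0.1275   0.3700   0.7200]
(I − A)⁻¹ = adj(I−A) / det(I−A) ≈
  [   1.1515     0.5964     0.6200]
  [   0.2303     1.4526     0.1240]
  [   0.3012     0.8739     1.7006]
x = (I − A)⁻¹ d = adj(I−A)·d / det(I−A), with det(I−A) = 0.423375:
  x_1 = (0.4875·210 + 0.2525·490 + 0.2625·200) / 0.423375 = 278.60 / 0.423375 ≈ 658.0
  x_2 = (0.0975·210 + 0.6150·490 + 0.0525·200) / 0.423375 = 332.325 / 0.423375 ≈ 784.9
  x_3 = (0.1275·210 + 0.3700·490 + 0.7200·200) / 0.423375 = 352.075 / 0.423375 ≈ 831.6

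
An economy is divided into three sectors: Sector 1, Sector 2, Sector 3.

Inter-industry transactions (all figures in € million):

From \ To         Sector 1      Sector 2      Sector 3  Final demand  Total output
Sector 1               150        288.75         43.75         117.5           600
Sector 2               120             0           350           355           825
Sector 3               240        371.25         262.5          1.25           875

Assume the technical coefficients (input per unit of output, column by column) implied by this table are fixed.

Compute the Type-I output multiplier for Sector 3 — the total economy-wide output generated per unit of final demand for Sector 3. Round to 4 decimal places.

m_3 = 4.5298

Technical coefficients a_ij = z_ij / X_j:
  a_11 = 150/600 = 0.25, a_21 = 120/600 = 0.20, a_31 = 240/600 = 0.40
  a_12 = 288.75/825 = 0.35, a_22 = 0/825 = 0.00, a_32 = 371.25/825 = 0.45
  a_13 = 43.75/875 = 0.05, a_23 = 350/875 = 0.40, a_33 = 262.5/875 = 0.30
I − A =
  [   0.75    -0.35    -0.05]
  [  -0.20     1.00    -0.40]
  [  -0.40    -0.45     0.70]
Cofactors of I−A, C_ij = (−1)^(i+j)·(minor ij) (rows/columns in the sector order above):
  C_11 = (1.00)(0.70) − (-0.40)(-0.45) = 0.5200
  C_12 = −[(-0.20)(0.70) − (-0.40)(-0.40)] = 0.3000
  C_13 = (-0.20)(-0.45) − (1.00)(-0.40) = 0.4900
  C_21 = −[(-0.35)(0.70) − (-0.05)(-0.45)] = 0.2675
  C_22 = (0.75)(0.70) − (-0.05)(-0.40) = 0.5050
  C_23 = −[(0.75)(-0.45) − (-0.35)(-0.40)] = 0.4775
  C_31 = (-0.35)(-0.40) − (-0.05)(1.00) = 0.1900
  C_32 = −[(0.75)(-0.40) − (-0.05)(-0.20)] = 0.3100
  C_33 = (0.75)(1.00) − (-0.35)(-0.20) = 0.6800
det(I−A) = Σ_j (I−A)_1j·C_1j = (0.75)(0.5200) + (-0.35)(0.3000) + (-0.05)(0.4900) = 0.2605
adj(I−A) = Cᵀ =
  [ 0.5200   0.2675   0.1900]
  [ 0.3000   0.5050   0.3100]
  [ 0.4900   0.4775   0.6800]
(I − A)⁻¹ = adj(I−A) / det(I−A) ≈
  [   1.99616     1.02687     0.72937]
  [   1.15163     1.93858     1.19002]
  [   1.88100     1.83301     2.61036]
The output multiplier for sector j is the column-j sum of the Leontief inverse (I − A)⁻¹ = adj(I−A) / det(I−A).
Column 3 of adj(I−A): (0.1900, 0.3100, 0.6800); det(I−A) = 0.2605.
m_3 = (0.1900 + 0.3100 + 0.6800) / 0.2605 = 1.18 / 0.2605 ≈ 4.5298.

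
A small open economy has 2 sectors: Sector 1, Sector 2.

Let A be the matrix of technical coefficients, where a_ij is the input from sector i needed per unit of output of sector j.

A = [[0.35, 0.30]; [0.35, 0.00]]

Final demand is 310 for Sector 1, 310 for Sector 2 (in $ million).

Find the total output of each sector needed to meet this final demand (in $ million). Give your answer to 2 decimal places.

I − A =
  [   0.65    -0.30]
  [  -0.35     1.00]
det(I−A) = (0.65)(1.00) − (-0.30)(-0.35) = 0.5450
adj(I−A) = [[1.00, 0.30], [0.35, 0.65]]
(I − A)⁻¹ = adj(I−A) / det(I−A) ≈
  [   1.8349     0.5505]
  [   0.6422     1.1927]
x = (I − A)⁻¹ d = adj(I−A)·d / det(I−A), with det(I−A) = 0.5450:
  x_1 = (1.00·310 + 0.30·310) / 0.5450 = 403.00 / 0.5450 ≈ 739.45
  x_2 = (0.35·310 + 0.65·310) / 0.5450 = 310.00 / 0.5450 ≈ 568.81

x_1 = 739.45, x_2 = 568.81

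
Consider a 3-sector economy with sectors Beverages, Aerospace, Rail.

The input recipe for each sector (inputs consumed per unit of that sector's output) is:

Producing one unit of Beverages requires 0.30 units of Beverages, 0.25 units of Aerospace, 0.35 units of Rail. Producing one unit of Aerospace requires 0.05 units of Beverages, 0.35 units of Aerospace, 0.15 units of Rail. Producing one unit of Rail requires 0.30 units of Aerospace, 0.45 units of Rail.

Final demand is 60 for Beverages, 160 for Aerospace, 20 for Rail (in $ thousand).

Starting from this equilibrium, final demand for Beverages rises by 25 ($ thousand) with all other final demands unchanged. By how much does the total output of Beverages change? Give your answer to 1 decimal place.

Δx_1 = 37.8

I − A =
  [   0.70    -0.05     0.00]
  [  -0.25     0.65    -0.30]
  [  -0.35    -0.15     0.55]
Cofactors of I−A, C_ij = (−1)^(i+j)·(minor ij) (rows/columns in the sector order above):
  C_11 = (0.65)(0.55) − (-0.30)(-0.15) = 0.3125
  C_12 = −[(-0.25)(0.55) − (-0.30)(-0.35)] = 0.2425
  C_13 = (-0.25)(-0.15) − (0.65)(-0.35) = 0.2650
  C_21 = −[(-0.05)(0.55) − (0.00)(-0.15)] = 0.0275
  C_22 = (0.70)(0.55) − (0.00)(-0.35) = 0.3850
  C_23 = −[(0.70)(-0.15) − (-0.05)(-0.35)] = 0.1225
  C_31 = (-0.05)(-0.30) − (0.00)(0.65) = 0.0150
  C_32 = −[(0.70)(-0.30) − (0.00)(-0.25)] = 0.2100
  C_33 = (0.70)(0.65) − (-0.05)(-0.25) = 0.4425
det(I−A) = Σ_j (I−A)_1j·C_1j = (0.70)(0.3125) + (-0.05)(0.2425) + (0.00)(0.2650) = 0.206625
adj(I−A) = Cᵀ =
  [ 0.3125   0.0275   0.0150]
  [ 0.2425   0.3850   0.2100]
  [ 0.2650   0.1225   0.4425]
(I − A)⁻¹ = adj(I−A) / det(I−A) ≈
  [   1.5124     0.1331     0.0726]
  [   1.1736     1.8633     1.0163]
  [   1.2825     0.5929     2.1416]
Δx = (I − A)⁻¹ Δd with Δd having +25 in the Beverages component and 0 elsewhere.
So Δx_1 = L_11 · (+25), where L_11 = adj(I−A)_11 / det(I−A) = 0.3125 / 0.206625.
Δx_1 = 0.3125 × (+25) / 0.206625 = 7.8125 / 0.206625 ≈ 37.8.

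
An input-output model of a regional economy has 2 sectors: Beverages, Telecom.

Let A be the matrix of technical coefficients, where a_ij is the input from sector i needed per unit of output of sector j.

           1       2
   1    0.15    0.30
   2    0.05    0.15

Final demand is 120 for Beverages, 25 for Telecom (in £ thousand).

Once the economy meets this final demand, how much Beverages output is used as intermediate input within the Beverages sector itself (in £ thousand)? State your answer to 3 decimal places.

I − A =
  [   0.85    -0.30]
  [  -0.05     0.85]
det(I−A) = (0.85)(0.85) − (-0.30)(-0.05) = 0.7075
adj(I−A) = [[0.85, 0.30], [0.05, 0.85]]
(I − A)⁻¹ = adj(I−A) / det(I−A) ≈
  [   1.2014     0.4240]
  [   0.0707     1.2014]
First solve x = (I − A)⁻¹ d = adj(I−A)·d / det(I−A); in particular x_1 = (0.85·120 + 0.30·25) / 0.7075 = 109.50 / 0.7075 ≈ 154.77032.
Intermediate flow from 1 to 1: z_11 = a_11 · x_1 = 0.15 × 109.50 / 0.7075 = 16.425 / 0.7075 ≈ 23.216.

z_11 = 23.216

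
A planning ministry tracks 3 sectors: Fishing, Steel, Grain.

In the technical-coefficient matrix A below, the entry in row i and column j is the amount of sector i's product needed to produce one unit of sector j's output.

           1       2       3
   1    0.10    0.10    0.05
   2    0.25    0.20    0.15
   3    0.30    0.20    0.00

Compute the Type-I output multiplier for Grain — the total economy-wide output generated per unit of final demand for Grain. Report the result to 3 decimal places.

I − A =
  [   0.90    -0.10    -0.05]
  [  -0.25     0.80    -0.15]
  [  -0.30    -0.20     1.00]
Cofactors of I−A, C_ij = (−1)^(i+j)·(minor ij) (rows/columns in the sector order above):
  C_11 = (0.80)(1.00) − (-0.15)(-0.20) = 0.7700
  C_12 = −[(-0.25)(1.00) − (-0.15)(-0.30)] = 0.2950
  C_13 = (-0.25)(-0.20) − (0.80)(-0.30) = 0.2900
  C_21 = −[(-0.10)(1.00) − (-0.05)(-0.20)] = 0.1100
  C_22 = (0.90)(1.00) − (-0.05)(-0.30) = 0.8850
  C_23 = −[(0.90)(-0.20) − (-0.10)(-0.30)] = 0.2100
  C_31 = (-0.10)(-0.15) − (-0.05)(0.80) = 0.0550
  C_32 = −[(0.90)(-0.15) − (-0.05)(-0.25)] = 0.1475
  C_33 = (0.90)(0.80) − (-0.10)(-0.25) = 0.6950
det(I−A) = Σ_j (I−A)_1j·C_1j = (0.90)(0.7700) + (-0.10)(0.2950) + (-0.05)(0.2900) = 0.6490
adj(I−A) = Cᵀ =
  [ 0.7700   0.1100   0.0550]
  [ 0.2950   0.8850   0.1475]
  [ 0.2900   0.2100   0.6950]
(I − A)⁻¹ = adj(I−A) / det(I−A) ≈
  [   1.1864     0.1695     0.0847]
  [   0.4545     1.3636     0.2273]
  [   0.4468     0.3236     1.0709]
The output multiplier for sector j is the column-j sum of the Leontief inverse (I − A)⁻¹ = adj(I−A) / det(I−A).
Column 3 of adj(I−A): (0.0550, 0.1475, 0.6950); det(I−A) = 0.6490.
m_3 = (0.0550 + 0.1475 + 0.6950) / 0.6490 = 0.8975 / 0.6490 ≈ 1.383.

m_3 = 1.383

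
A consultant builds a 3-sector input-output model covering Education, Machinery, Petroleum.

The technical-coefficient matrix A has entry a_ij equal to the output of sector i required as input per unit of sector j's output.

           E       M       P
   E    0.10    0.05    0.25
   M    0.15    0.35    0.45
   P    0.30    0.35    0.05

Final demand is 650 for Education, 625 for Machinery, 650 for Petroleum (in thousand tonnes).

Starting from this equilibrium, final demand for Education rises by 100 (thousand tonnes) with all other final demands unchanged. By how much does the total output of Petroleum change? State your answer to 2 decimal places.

Δx_P = 73.17

I − A =
  [   0.90    -0.05    -0.25]
  [  -0.15     0.65    -0.45]
  [  -0.30    -0.35     0.95]
Cofactors of I−A, C_ij = (−1)^(i+j)·(minor ij) (rows/columns in the sector order above):
  C_11 = (0.65)(0.95) − (-0.45)(-0.35) = 0.4600
  C_12 = −[(-0.15)(0.95) − (-0.45)(-0.30)] = 0.2775
  C_13 = (-0.15)(-0.35) − (0.65)(-0.30) = 0.2475
  C_21 = −[(-0.05)(0.95) − (-0.25)(-0.35)] = 0.1350
  C_22 = (0.90)(0.95) − (-0.25)(-0.30) = 0.7800
  C_23 = −[(0.90)(-0.35) − (-0.05)(-0.30)] = 0.3300
  C_31 = (-0.05)(-0.45) − (-0.25)(0.65) = 0.1850
  C_32 = −[(0.90)(-0.45) − (-0.25)(-0.15)] = 0.4425
  C_33 = (0.90)(0.65) − (-0.05)(-0.15) = 0.5775
det(I−A) = Σ_j (I−A)_1j·C_1j = (0.90)(0.4600) + (-0.05)(0.2775) + (-0.25)(0.2475) = 0.33825
adj(I−A) = Cᵀ =
  [ 0.4600   0.1350   0.1850]
  [ 0.2775   0.7800   0.4425]
  [ 0.2475   0.3300   0.5775]
(I − A)⁻¹ = adj(I−A) / det(I−A) ≈
  [   1.3599     0.3991     0.5469]
  [   0.8204     2.3060     1.3082]
  [   0.7317     0.9756     1.7073]
Δx = (I − A)⁻¹ Δd with Δd having +100 in the Education component and 0 elsewhere.
So Δx_P = L_PE · (+100), where L_PE = adj(I−A)_PE / det(I−A) = 0.2475 / 0.33825.
Δx_P = 0.2475 × (+100) / 0.33825 = 24.75 / 0.33825 ≈ 73.17.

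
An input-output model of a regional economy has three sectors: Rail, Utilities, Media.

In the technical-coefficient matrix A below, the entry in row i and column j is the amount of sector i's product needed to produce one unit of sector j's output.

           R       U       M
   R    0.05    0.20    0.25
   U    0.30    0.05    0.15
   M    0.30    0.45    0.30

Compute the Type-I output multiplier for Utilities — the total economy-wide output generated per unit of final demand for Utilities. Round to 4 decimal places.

m_U = 3.2311

I − A =
  [   0.95    -0.20    -0.25]
  [  -0.30     0.95    -0.15]
  [  -0.30    -0.45     0.70]
Cofactors of I−A, C_ij = (−1)^(i+j)·(minor ij) (rows/columns in the sector order above):
  C_11 = (0.95)(0.70) − (-0.15)(-0.45) = 0.5975
  C_12 = −[(-0.30)(0.70) − (-0.15)(-0.30)] = 0.2550
  C_13 = (-0.30)(-0.45) − (0.95)(-0.30) = 0.4200
  C_21 = −[(-0.20)(0.70) − (-0.25)(-0.45)] = 0.2525
  C_22 = (0.95)(0.70) − (-0.25)(-0.30) = 0.5900
  C_23 = −[(0.95)(-0.45) − (-0.20)(-0.30)] = 0.4875
  C_31 = (-0.20)(-0.15) − (-0.25)(0.95) = 0.2675
  C_32 = −[(0.95)(-0.15) − (-0.25)(-0.30)] = 0.2175
  C_33 = (0.95)(0.95) − (-0.20)(-0.30) = 0.8425
det(I−A) = Σ_j (I−A)_1j·C_1j = (0.95)(0.5975) + (-0.20)(0.2550) + (-0.25)(0.4200) = 0.411625
adj(I−A) = Cᵀ =
  [ 0.5975   0.2525   0.2675]
  [ 0.2550   0.5900   0.2175]
  [ 0.4200   0.4875   0.8425]
(I − A)⁻¹ = adj(I−A) / det(I−A) ≈
  [   1.45156     0.61342     0.64986]
  [   0.61950     1.43334     0.52839]
  [   1.02035     1.18433     2.04677]
The output multiplier for sector j is the column-j sum of the Leontief inverse (I − A)⁻¹ = adj(I−A) / det(I−A).
Column U of adj(I−A): (0.2525, 0.5900, 0.4875); det(I−A) = 0.411625.
m_U = (0.2525 + 0.5900 + 0.4875) / 0.411625 = 1.33 / 0.411625 ≈ 3.2311.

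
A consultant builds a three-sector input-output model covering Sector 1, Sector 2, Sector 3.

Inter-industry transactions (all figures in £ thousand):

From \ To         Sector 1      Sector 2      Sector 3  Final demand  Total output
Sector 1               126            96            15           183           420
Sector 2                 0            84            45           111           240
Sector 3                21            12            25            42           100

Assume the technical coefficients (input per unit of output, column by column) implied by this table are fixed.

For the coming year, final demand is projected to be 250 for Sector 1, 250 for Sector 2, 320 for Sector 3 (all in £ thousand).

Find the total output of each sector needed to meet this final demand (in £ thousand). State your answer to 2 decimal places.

x_1 = 904.69, x_2 = 756.68, x_3 = 537.42

Technical coefficients a_ij = z_ij / X_j:
  a_11 = 126/420 = 0.30, a_21 = 0/420 = 0.00, a_31 = 21/420 = 0.05
  a_12 = 96/240 = 0.40, a_22 = 84/240 = 0.35, a_32 = 12/240 = 0.05
  a_13 = 15/100 = 0.15, a_23 = 45/100 = 0.45, a_33 = 25/100 = 0.25
I − A =
  [   0.70    -0.40    -0.15]
  [   0.00     0.65    -0.45]
  [  -0.05    -0.05     0.75]
Cofactors of I−A, C_ij = (−1)^(i+j)·(minor ij) (rows/columns in the sector order above):
  C_11 = (0.65)(0.75) − (-0.45)(-0.05) = 0.4650
  C_12 = −[(0.00)(0.75) − (-0.45)(-0.05)] = 0.0225
  C_13 = (0.00)(-0.05) − (0.65)(-0.05) = 0.0325
  C_21 = −[(-0.40)(0.75) − (-0.15)(-0.05)] = 0.3075
  C_22 = (0.70)(0.75) − (-0.15)(-0.05) = 0.5175
  C_23 = −[(0.70)(-0.05) − (-0.40)(-0.05)] = 0.0550
  C_31 = (-0.40)(-0.45) − (-0.15)(0.65) = 0.2775
  C_32 = −[(0.70)(-0.45) − (-0.15)(0.00)] = 0.3150
  C_33 = (0.70)(0.65) − (-0.40)(0.00) = 0.4550
det(I−A) = Σ_j (I−A)_1j·C_1j = (0.70)(0.4650) + (-0.40)(0.0225) + (-0.15)(0.0325) = 0.311625
adj(I−A) = Cᵀ =
  [ 0.4650   0.3075   0.2775]
  [ 0.0225   0.5175   0.3150]
  [ 0.0325   0.0550   0.4550]
(I − A)⁻¹ = adj(I−A) / det(I−A) ≈
  [   1.4922     0.9868     0.8905]
  [   0.0722     1.6606     1.0108]
  [   0.1043     0.1765     1.4601]
x = (I − A)⁻¹ d = adj(I−A)·d / det(I−A), with det(I−A) = 0.311625:
  x_1 = (0.4650·250 + 0.3075·250 + 0.2775·320) / 0.311625 = 281.925 / 0.311625 ≈ 904.69
  x_2 = (0.0225·250 + 0.5175·250 + 0.3150·320) / 0.311625 = 235.80 / 0.311625 ≈ 756.68
  x_3 = (0.0325·250 + 0.0550·250 + 0.4550·320) / 0.311625 = 167.475 / 0.311625 ≈ 537.42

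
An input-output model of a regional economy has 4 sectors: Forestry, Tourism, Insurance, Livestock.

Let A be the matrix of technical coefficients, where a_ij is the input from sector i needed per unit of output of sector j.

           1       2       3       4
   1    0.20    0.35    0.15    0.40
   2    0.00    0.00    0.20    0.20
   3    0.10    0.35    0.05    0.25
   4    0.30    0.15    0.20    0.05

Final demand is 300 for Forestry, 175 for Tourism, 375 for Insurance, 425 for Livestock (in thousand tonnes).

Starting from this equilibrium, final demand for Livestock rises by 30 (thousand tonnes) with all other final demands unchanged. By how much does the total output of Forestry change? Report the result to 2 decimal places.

I − A =
  [   0.80    -0.35    -0.15    -0.40]
  [   0.00     1.00    -0.20    -0.20]
  [  -0.10    -0.35     0.95    -0.25]
  [  -0.30    -0.15    -0.20     0.95]
Compute the cofactors C_ij = (−1)^(i+j)·(3×3 minor ij) of I−A; the adjugate is their transpose:
adj(I−A) = Cᵀ =
  [ 0.736000   0.438875   0.310500   0.484000]
  [ 0.095000   0.534500   0.169000   0.197000]
  [ 0.188000   0.319500   0.595000   0.303000]
  [ 0.287000   0.290250   0.250000   0.682000]
det(I−A) = Σ_j (I−A)_1j·C_1j = (0.80)(0.736000) + (-0.35)(0.095000) + (-0.15)(0.188000) + (-0.40)(0.287000) = 0.41255
(I − A)⁻¹ = adj(I−A) / det(I−A) ≈
  [   1.7840     1.0638     0.7526     1.1732]
  [   0.2303     1.2956     0.4096     0.4775]
  [   0.4557     0.7745     1.4422     0.7345]
  [   0.6957     0.7036     0.6060     1.6531]
Δx = (I − A)⁻¹ Δd with Δd having +30 in the Livestock component and 0 elsewhere.
So Δx_1 = L_14 · (+30), where L_14 = adj(I−A)_14 / det(I−A) = 0.484000 / 0.41255.
Δx_1 = 0.484000 × (+30) / 0.41255 = 14.52 / 0.41255 ≈ 35.20.

Δx_1 = 35.20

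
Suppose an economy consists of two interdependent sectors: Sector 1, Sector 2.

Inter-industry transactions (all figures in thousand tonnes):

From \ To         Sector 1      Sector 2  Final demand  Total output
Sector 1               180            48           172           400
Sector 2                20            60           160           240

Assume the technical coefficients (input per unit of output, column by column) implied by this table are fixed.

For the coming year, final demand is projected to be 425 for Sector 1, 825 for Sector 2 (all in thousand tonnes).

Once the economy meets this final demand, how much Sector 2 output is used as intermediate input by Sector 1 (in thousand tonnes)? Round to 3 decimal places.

z_21 = 60.093

Technical coefficients a_ij = z_ij / X_j:
  a_11 = 180/400 = 0.45, a_21 = 20/400 = 0.05
  a_12 = 48/240 = 0.20, a_22 = 60/240 = 0.25
I − A =
  [   0.55    -0.20]
  [  -0.05     0.75]
det(I−A) = (0.55)(0.75) − (-0.20)(-0.05) = 0.4025
adj(I−A) = [[0.75, 0.20], [0.05, 0.55]]
(I − A)⁻¹ = adj(I−A) / det(I−A) ≈
  [   1.8634     0.4969]
  [   0.1242     1.3665]
First solve x = (I − A)⁻¹ d = adj(I−A)·d / det(I−A); in particular x_1 = (0.75·425 + 0.20·825) / 0.4025 = 483.75 / 0.4025 ≈ 1201.86335.
Intermediate flow from 2 to 1: z_21 = a_21 · x_1 = 0.05 × 483.75 / 0.4025 = 24.1875 / 0.4025 ≈ 60.093.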